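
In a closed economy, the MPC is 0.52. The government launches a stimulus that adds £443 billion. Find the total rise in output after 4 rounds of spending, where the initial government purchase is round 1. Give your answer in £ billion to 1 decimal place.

£855.4 billion

Round 1 adds ΔG = £443 billion; each later round is MPC = 0.52 times the previous.
After 4 rounds: 443 + 230.36 + 119.7872 + 62.289344 = ΔG·(1 − c^4)/(1 − c) = 443 × (1 − 0.07311616)/0.48 ≈ £855.4 billion.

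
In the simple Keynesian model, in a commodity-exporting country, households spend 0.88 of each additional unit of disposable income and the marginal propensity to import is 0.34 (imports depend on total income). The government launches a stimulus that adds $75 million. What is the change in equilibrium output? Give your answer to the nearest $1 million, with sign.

Expenditure multiplier = 1/(1 − c + m) = 1/(1 − 0.88 + 0.34) = 1/0.46 ≈ 2.174.
ΔY = k × ΔG = (+$75 million) / 0.46 ≈ +$163 million.

+$163 million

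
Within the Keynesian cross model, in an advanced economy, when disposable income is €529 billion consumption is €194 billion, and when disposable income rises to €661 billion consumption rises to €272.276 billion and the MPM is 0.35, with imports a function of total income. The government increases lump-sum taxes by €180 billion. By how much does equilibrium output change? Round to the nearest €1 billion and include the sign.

−€141 billion

MPC = ΔC/ΔYd = (272.276 − 194)/(661 − 529) = 78.276/132 = 0.593.
A lump-sum tax change of +€180 billion shifts disposable income by −€180 billion; first-round consumption changes by −c × ΔT = −0.593 × (+€180 billion) = −€106.74 billion.
Expenditure multiplier = 1/(1 − c + m) = 1/(1 − 0.593 + 0.35) = 1/0.757 ≈ 1.321.
The tax multiplier is −c × k ≈ −0.783, so ΔY = k × (−c·ΔT) = (−€106.74 billion) / 0.757 ≈ −€141 billion.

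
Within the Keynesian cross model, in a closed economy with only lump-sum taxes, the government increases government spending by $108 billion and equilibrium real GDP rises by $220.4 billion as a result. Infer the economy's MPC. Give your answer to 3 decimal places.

0.510

Implied spending multiplier k = ΔY/ΔG = 220.4/108 ≈ 2.0407.
Since k = 1/(1 − MPC), MPC = 1 − 1/k = 1 − ΔG/ΔY = 1 − 108/220.4 ≈ 0.510.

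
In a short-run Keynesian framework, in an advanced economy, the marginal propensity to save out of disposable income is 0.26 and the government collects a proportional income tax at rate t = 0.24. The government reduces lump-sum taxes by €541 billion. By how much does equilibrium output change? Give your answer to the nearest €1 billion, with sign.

MPC = 1 − MPS = 1 − 0.26 = 0.74.
A lump-sum tax change of −€541 billion shifts disposable income by +€541 billion; first-round consumption changes by −c × ΔT = −0.74 × (−€541 billion) = +€400.34 billion.
Expenditure multiplier = 1/(1 − c(1−t)) = 1/(1 − 0.74×0.76) = 1/0.4376 ≈ 2.285.
The tax multiplier is −c × k ≈ −1.691, so ΔY = k × (−c·ΔT) = (+€400.34 billion) / 0.4376 ≈ +€915 billion.

+€915 billion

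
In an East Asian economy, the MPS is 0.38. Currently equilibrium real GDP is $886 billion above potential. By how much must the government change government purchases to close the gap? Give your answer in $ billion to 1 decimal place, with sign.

−$336.7 billion

MPC = 1 − MPS = 1 − 0.38 = 0.62.
Spending multiplier = 1/(1 − MPC) = 1/(1 − 0.62) = 1/0.38 ≈ 2.632.
Need ΔY = −$886 billion, so ΔG = ΔY/k = (−$886 billion) × 0.38 ≈ −$336.7 billion.
The government should cut government purchases by $336.7 billion.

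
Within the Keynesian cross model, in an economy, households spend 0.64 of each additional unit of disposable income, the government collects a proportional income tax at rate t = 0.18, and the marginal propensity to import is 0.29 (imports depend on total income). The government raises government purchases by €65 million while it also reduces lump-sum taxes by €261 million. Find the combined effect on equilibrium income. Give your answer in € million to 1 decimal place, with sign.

Expenditure multiplier = 1/(1 − c(1−t) + m) = 1/(1 − 0.64×0.82 + 0.29) = 1/0.7652 ≈ 1.307.
ΔG contributes k·ΔG = (+€65 million) / 0.7652 ≈ +€84.9 million.
ΔT of −€261 million changes first-round spending by −c·ΔT = +€167.04 million, contributing k·(−c·ΔT) = (+€167.04 million) / 0.7652 ≈ +€218.3 million.
Net ΔY = k(ΔG − c·ΔT) = (+€232.04 million) / 0.7652 ≈ +€303.2 million.

+€303.2 million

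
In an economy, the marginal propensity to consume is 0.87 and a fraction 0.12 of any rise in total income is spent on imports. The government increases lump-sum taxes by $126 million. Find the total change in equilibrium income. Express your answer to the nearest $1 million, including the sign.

A lump-sum tax change of +$126 million shifts disposable income by −$126 million; first-round consumption changes by −c × ΔT = −0.87 × (+$126 million) = −$109.62 million.
Expenditure multiplier = 1/(1 − c + m) = 1/(1 − 0.87 + 0.12) = 1/0.25 = 4.
The tax multiplier is −c × k = −3.48, so ΔY = k × (−c·ΔT) = (−$109.62 million) / 0.25 ≈ −$438 million.

−$438 million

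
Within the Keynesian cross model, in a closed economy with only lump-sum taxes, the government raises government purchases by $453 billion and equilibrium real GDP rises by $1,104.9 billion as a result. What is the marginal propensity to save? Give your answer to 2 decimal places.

0.41

Implied spending multiplier k = ΔY/ΔG = 1,104.9/453 ≈ 2.4391.
Since k = 1/(1 − MPC), MPC = 1 − 1/k = 1 − ΔG/ΔY = 1 − 453/1,104.9 ≈ 0.59.
MPS = 1 − MPC = 0.41.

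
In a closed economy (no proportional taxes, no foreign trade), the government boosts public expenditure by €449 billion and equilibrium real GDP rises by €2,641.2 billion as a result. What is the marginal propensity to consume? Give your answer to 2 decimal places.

0.83

Implied spending multiplier k = ΔY/ΔG = 2,641.2/449 ≈ 5.8824.
Since k = 1/(1 − MPC), MPC = 1 − 1/k = 1 − ΔG/ΔY = 1 − 449/2,641.2 ≈ 0.83.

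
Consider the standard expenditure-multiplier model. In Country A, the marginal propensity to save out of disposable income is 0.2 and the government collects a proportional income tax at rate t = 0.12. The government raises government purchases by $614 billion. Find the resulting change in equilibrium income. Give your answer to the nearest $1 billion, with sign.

MPC = 1 − MPS = 1 − 0.2 = 0.8.
Spending multiplier = 1/(1 − c(1−t)) = 1/(1 − 0.8×0.88) = 1/0.296 ≈ 3.378.
ΔY = k × ΔG = (+$614 billion) / 0.296 ≈ +$2,074 billion.

+$2,074 billion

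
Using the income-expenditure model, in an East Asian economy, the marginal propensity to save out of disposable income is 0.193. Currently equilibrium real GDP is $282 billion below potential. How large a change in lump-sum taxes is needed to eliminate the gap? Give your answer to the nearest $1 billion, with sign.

MPC = 1 − MPS = 1 − 0.193 = 0.807.
Spending multiplier = 1/(1 − MPC) = 1/(1 − 0.807) = 1/0.193 ≈ 5.181.
Tax multiplier = −c·k = −0.807/0.193 ≈ −4.181. Need ΔY = +$282 billion, so ΔT = ΔY/(−c·k) = −(+$282 billion) × 0.193 / 0.807 ≈ −$67 billion.
The government should cut lump-sum taxes by $67 billion.

−$67 billion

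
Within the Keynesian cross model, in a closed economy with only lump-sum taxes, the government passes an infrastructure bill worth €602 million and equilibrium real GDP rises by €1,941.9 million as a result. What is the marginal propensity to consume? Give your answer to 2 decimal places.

Implied spending multiplier k = ΔY/ΔG = 1,941.9/602 ≈ 3.2257.
Since k = 1/(1 − MPC), MPC = 1 − 1/k = 1 − ΔG/ΔY = 1 − 602/1,941.9 ≈ 0.69.

0.69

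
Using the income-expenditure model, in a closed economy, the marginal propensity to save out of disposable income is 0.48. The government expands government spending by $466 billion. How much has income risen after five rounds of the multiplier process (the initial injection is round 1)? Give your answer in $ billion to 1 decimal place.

MPC = 1 − MPS = 1 − 0.48 = 0.52.
Round 1 adds ΔG = $466 billion; each later round is MPC = 0.52 times the previous.
After 5 rounds: 466 + 242.32 + 126.0064 + 65.523328 + 34.07213056 = ΔG·(1 − c^5)/(1 − c) = 466 × (1 − 0.0380204032)/0.48 ≈ $933.9 billion.

$933.9 billion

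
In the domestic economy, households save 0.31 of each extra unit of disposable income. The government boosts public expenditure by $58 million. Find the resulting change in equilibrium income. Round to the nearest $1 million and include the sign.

MPC = 1 − MPS = 1 − 0.31 = 0.69.
Spending multiplier = 1/(1 − MPC) = 1/(1 − 0.69) = 1/0.31 ≈ 3.226.
ΔY = k × ΔG = (+$58 million) / 0.31 ≈ +$187 million.

+$187 million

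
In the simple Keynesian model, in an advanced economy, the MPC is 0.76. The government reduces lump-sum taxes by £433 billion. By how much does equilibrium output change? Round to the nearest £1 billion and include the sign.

+£1,371 billion

A lump-sum tax change of −£433 billion shifts disposable income by +£433 billion; first-round consumption changes by −c × ΔT = −0.76 × (−£433 billion) = +£329.08 billion.
Expenditure multiplier = 1/(1 − MPC) = 1/(1 − 0.76) = 1/0.24 ≈ 4.167.
The tax multiplier is −c × k ≈ −3.167, so ΔY = k × (−c·ΔT) = (+£329.08 billion) / 0.24 ≈ +£1,371 billion.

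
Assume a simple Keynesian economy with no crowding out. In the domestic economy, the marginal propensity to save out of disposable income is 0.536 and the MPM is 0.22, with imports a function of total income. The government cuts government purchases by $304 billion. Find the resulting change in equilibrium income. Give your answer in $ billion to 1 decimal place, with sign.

MPC = 1 − MPS = 1 − 0.536 = 0.464.
Expenditure multiplier = 1/(1 − c + m) = 1/(1 − 0.464 + 0.22) = 1/0.756 ≈ 1.323.
ΔY = k × ΔG = (−$304 billion) / 0.756 ≈ −$402.1 billion.

−$402.1 billion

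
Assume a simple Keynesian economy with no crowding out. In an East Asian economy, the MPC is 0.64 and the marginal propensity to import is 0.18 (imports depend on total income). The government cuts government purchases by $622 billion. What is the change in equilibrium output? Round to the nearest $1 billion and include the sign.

Spending multiplier = 1/(1 − c + m) = 1/(1 − 0.64 + 0.18) = 1/0.54 ≈ 1.852.
ΔY = k × ΔG = (−$622 billion) / 0.54 ≈ −$1,152 billion.

−$1,152 billion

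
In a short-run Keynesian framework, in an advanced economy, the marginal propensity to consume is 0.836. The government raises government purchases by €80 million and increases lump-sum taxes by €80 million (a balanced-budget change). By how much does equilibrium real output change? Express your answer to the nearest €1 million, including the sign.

Expenditure multiplier = 1/(1 − MPC) = 1/(1 − 0.836) = 1/0.164 ≈ 6.098.
ΔG contributes k·ΔG = (+€80 million) / 0.164 ≈ +€487.8 million.
ΔT of +€80 million changes first-round spending by −c·ΔT = −€66.88 million, contributing k·(−c·ΔT) = (−€66.88 million) / 0.164 ≈ −€407.8 million.
With ΔG = ΔT and no other leakages, the balanced-budget multiplier is 1, so ΔY = ΔG = +€80 million.

+€80 million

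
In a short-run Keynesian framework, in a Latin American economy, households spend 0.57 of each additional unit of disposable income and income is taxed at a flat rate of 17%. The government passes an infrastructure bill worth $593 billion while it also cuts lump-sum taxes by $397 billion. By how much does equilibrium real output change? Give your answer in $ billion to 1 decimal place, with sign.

Expenditure multiplier = 1/(1 − c(1−t)) = 1/(1 − 0.57×0.83) = 1/0.5269 ≈ 1.898.
ΔG contributes k·ΔG = (+$593 billion) / 0.5269 ≈ +$1,125.5 billion.
ΔT of −$397 billion changes first-round spending by −c·ΔT = +$226.29 billion, contributing k·(−c·ΔT) = (+$226.29 billion) / 0.5269 ≈ +$429.5 billion.
Net ΔY = k(ΔG − c·ΔT) = (+$819.29 billion) / 0.5269 ≈ +$1,554.9 billion.

+$1,554.9 billion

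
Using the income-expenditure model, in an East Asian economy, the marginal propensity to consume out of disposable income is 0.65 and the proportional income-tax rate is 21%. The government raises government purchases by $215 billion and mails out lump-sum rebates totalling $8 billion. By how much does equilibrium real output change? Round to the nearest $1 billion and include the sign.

Expenditure multiplier = 1/(1 − c(1−t)) = 1/(1 − 0.65×0.79) = 1/0.4865 ≈ 2.055.
ΔG contributes k·ΔG = (+$215 billion) / 0.4865 ≈ +$441.9 billion.
ΔT of −$8 billion changes first-round spending by −c·ΔT = +$5.2 billion, contributing k·(−c·ΔT) = (+$5.2 billion) / 0.4865 ≈ +$10.7 billion.
Net ΔY = k(ΔG − c·ΔT) = (+$220.2 billion) / 0.4865 ≈ +$453 billion.

+$453 billion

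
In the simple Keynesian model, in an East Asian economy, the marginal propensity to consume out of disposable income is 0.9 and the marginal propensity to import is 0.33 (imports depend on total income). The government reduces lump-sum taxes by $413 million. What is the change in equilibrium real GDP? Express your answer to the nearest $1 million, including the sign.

A lump-sum tax change of −$413 million shifts disposable income by +$413 million; first-round consumption changes by −c × ΔT = −0.9 × (−$413 million) = +$371.7 million.
Expenditure multiplier = 1/(1 − c + m) = 1/(1 − 0.9 + 0.33) = 1/0.43 ≈ 2.326.
The tax multiplier is −c × k ≈ −2.093, so ΔY = k × (−c·ΔT) = (+$371.7 million) / 0.43 ≈ +$864 million.

+$864 million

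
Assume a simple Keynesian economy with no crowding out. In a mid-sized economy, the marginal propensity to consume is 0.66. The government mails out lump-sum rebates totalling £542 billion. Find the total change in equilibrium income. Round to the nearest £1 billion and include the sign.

+£1,052 billion

A lump-sum tax change of −£542 billion shifts disposable income by +£542 billion; first-round consumption changes by −c × ΔT = −0.66 × (−£542 billion) = +£357.72 billion.
Expenditure multiplier = 1/(1 − MPC) = 1/(1 − 0.66) = 1/0.34 ≈ 2.941.
The tax multiplier is −c × k ≈ −1.941, so ΔY = k × (−c·ΔT) = (+£357.72 billion) / 0.34 ≈ +£1,052 billion.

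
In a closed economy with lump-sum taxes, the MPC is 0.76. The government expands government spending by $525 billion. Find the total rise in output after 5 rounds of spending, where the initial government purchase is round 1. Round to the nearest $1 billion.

$1,633 billion

Round 1 adds ΔG = $525 billion; each later round is MPC = 0.76 times the previous.
After 5 rounds: 525 + 399 + 303.24 + 230.4624 + 175.151424 = ΔG·(1 − c^5)/(1 − c) = 525 × (1 − 0.2535525376)/0.24 ≈ $1,633 billion.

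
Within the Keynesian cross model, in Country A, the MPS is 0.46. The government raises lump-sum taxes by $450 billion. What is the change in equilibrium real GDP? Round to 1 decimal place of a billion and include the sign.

−$528.3 billion

MPC = 1 − MPS = 1 − 0.46 = 0.54.
A lump-sum tax change of +$450 billion shifts disposable income by −$450 billion; first-round consumption changes by −c × ΔT = −0.54 × (+$450 billion) = −$243 billion.
Expenditure multiplier = 1/(1 − MPC) = 1/(1 − 0.54) = 1/0.46 ≈ 2.174.
The tax multiplier is −c × k ≈ −1.174, so ΔY = k × (−c·ΔT) = (−$243 billion) / 0.46 ≈ −$528.3 billion.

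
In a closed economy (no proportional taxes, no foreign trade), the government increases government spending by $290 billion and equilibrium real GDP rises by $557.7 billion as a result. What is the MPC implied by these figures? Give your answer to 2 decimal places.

0.48

Implied spending multiplier k = ΔY/ΔG = 557.7/290 ≈ 1.9231.
Since k = 1/(1 − MPC), MPC = 1 − 1/k = 1 − ΔG/ΔY = 1 − 290/557.7 ≈ 0.48.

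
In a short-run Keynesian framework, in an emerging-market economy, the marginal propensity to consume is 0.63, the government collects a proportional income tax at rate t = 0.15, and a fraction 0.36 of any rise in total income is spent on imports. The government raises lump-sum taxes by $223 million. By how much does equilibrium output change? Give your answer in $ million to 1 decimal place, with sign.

A lump-sum tax change of +$223 million shifts disposable income by −$223 million; first-round consumption changes by −c × ΔT = −0.63 × (+$223 million) = −$140.49 million.
Expenditure multiplier = 1/(1 − c(1−t) + m) = 1/(1 − 0.63×0.85 + 0.36) = 1/0.8245 ≈ 1.213.
The tax multiplier is −c × k ≈ −0.764, so ΔY = k × (−c·ΔT) = (−$140.49 million) / 0.8245 ≈ −$170.4 million.

−$170.4 million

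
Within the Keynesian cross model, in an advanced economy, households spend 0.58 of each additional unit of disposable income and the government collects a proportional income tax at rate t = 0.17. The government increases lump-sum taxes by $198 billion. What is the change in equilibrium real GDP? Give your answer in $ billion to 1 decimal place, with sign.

−$221.4 billion

A lump-sum tax change of +$198 billion shifts disposable income by −$198 billion; first-round consumption changes by −c × ΔT = −0.58 × (+$198 billion) = −$114.84 billion.
Expenditure multiplier = 1/(1 − c(1−t)) = 1/(1 − 0.58×0.83) = 1/0.5186 ≈ 1.928.
The tax multiplier is −c × k ≈ −1.118, so ΔY = k × (−c·ΔT) = (−$114.84 billion) / 0.5186 ≈ −$221.4 billion.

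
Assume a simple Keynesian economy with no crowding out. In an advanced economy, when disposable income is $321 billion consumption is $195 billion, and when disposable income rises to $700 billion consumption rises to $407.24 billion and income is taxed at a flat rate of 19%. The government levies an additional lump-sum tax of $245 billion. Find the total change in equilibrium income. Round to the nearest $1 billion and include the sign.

MPC = ΔC/ΔYd = (407.24 − 195)/(700 − 321) = 212.24/379 = 0.56.
A lump-sum tax change of +$245 billion shifts disposable income by −$245 billion; first-round consumption changes by −c × ΔT = −0.56 × (+$245 billion) = −$137.2 billion.
Expenditure multiplier = 1/(1 − c(1−t)) = 1/(1 − 0.56×0.81) = 1/0.5464 ≈ 1.83.
The tax multiplier is −c × k ≈ −1.025, so ΔY = k × (−c·ΔT) = (−$137.2 billion) / 0.5464 ≈ −$251 billion.

−$251 billion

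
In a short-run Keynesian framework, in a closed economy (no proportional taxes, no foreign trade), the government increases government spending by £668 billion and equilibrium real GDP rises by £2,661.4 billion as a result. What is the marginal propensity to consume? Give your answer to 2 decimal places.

0.75

Implied spending multiplier k = ΔY/ΔG = 2,661.4/668 ≈ 3.9841.
Since k = 1/(1 − MPC), MPC = 1 − 1/k = 1 − ΔG/ΔY = 1 − 668/2,661.4 ≈ 0.75.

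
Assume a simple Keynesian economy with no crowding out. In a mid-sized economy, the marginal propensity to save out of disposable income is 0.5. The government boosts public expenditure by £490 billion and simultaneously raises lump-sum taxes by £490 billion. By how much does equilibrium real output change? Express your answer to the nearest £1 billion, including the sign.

MPC = 1 − MPS = 1 − 0.5 = 0.5.
Expenditure multiplier = 1/(1 − MPC) = 1/(1 − 0.5) = 1/0.5 = 2.
ΔG contributes k·ΔG = (+£490 billion) / 0.5 = +£980 billion.
ΔT of +£490 billion changes first-round spending by −c·ΔT = −£245 billion, contributing k·(−c·ΔT) = (−£245 billion) / 0.5 = −£490 billion.
With ΔG = ΔT and no other leakages, the balanced-budget multiplier is 1, so ΔY = ΔG = +£490 billion.

+£490 billion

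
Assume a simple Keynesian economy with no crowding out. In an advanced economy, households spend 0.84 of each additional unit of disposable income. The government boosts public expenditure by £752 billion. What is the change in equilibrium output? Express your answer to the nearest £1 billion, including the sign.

Spending multiplier = 1/(1 − MPC) = 1/(1 − 0.84) = 1/0.16 = 6.25.
ΔY = k × ΔG = (+£752 billion) / 0.16 = +£4,700 billion.

+£4,700 billion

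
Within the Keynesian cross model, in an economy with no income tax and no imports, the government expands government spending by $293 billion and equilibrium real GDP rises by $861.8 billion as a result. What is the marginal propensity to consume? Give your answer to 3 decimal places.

Implied spending multiplier k = ΔY/ΔG = 861.8/293 ≈ 2.9413.
Since k = 1/(1 − MPC), MPC = 1 − 1/k = 1 − ΔG/ΔY = 1 − 293/861.8 ≈ 0.660.

0.660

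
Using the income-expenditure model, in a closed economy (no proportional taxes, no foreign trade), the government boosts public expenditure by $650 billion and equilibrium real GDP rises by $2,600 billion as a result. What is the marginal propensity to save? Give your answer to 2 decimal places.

0.25

Implied spending multiplier k = ΔY/ΔG = 2,600/650 = 4.
Since k = 1/(1 − MPC), MPC = 1 − 1/k = 1 − ΔG/ΔY = 1 − 650/2,600 = 0.75.
MPS = 1 − MPC = 0.25.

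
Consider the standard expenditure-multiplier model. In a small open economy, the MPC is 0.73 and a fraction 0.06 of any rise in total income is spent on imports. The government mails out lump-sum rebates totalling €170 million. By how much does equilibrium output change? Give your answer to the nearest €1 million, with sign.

A lump-sum tax change of −€170 million shifts disposable income by +€170 million; first-round consumption changes by −c × ΔT = −0.73 × (−€170 million) = +€124.1 million.
Expenditure multiplier = 1/(1 − c + m) = 1/(1 − 0.73 + 0.06) = 1/0.33 ≈ 3.03.
The tax multiplier is −c × k ≈ −2.212, so ΔY = k × (−c·ΔT) = (+€124.1 million) / 0.33 ≈ +€376 million.

+€376 million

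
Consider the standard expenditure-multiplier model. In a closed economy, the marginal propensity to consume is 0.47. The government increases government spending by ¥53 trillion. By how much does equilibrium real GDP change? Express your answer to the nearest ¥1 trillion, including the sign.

Spending multiplier = 1/(1 − MPC) = 1/(1 − 0.47) = 1/0.53 ≈ 1.887.
ΔY = k × ΔG = (+¥53 trillion) / 0.53 = +¥100 trillion.

+¥100 trillion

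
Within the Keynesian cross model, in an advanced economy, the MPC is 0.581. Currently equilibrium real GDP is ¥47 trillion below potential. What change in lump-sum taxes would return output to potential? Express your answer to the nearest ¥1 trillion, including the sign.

−¥34 trillion

Spending multiplier = 1/(1 − MPC) = 1/(1 − 0.581) = 1/0.419 ≈ 2.387.
Tax multiplier = −c·k = −0.581/0.419 ≈ −1.387. Need ΔY = +¥47 trillion, so ΔT = ΔY/(−c·k) = −(+¥47 trillion) × 0.419 / 0.581 ≈ −¥34 trillion.
The government should cut lump-sum taxes by ¥34 trillion.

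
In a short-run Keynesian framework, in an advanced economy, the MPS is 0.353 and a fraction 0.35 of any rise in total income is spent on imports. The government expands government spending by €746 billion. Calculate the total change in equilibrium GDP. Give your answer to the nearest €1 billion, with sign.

MPC = 1 − MPS = 1 − 0.353 = 0.647.
Expenditure multiplier = 1/(1 − c + m) = 1/(1 − 0.647 + 0.35) = 1/0.703 ≈ 1.422.
ΔY = k × ΔG = (+€746 billion) / 0.703 ≈ +€1,061 billion.

+€1,061 billion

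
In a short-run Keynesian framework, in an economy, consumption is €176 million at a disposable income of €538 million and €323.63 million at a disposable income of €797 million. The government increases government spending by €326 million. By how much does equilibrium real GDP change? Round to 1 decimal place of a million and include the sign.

+€758.1 million

MPC = ΔC/ΔYd = (323.63 − 176)/(797 − 538) = 147.63/259 = 0.57.
Spending multiplier = 1/(1 − MPC) = 1/(1 − 0.57) = 1/0.43 ≈ 2.326.
ΔY = k × ΔG = (+€326 million) / 0.43 ≈ +€758.1 million.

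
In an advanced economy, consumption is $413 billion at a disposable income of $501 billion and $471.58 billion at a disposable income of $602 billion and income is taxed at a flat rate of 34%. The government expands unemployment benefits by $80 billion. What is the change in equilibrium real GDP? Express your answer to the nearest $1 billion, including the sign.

+$75 billion

MPC = ΔC/ΔYd = (471.58 − 413)/(602 − 501) = 58.58/101 = 0.58.
The transfer change shifts disposable income by +$80 billion, so first-round consumption changes by c·ΔTR = 0.58 × (+$80 billion) = +$46.4 billion.
Expenditure multiplier = 1/(1 − c(1−t)) = 1/(1 − 0.58×0.66) = 1/0.6172 ≈ 1.62.
The transfer multiplier is c × k ≈ 0.94, so ΔY = k × (c·ΔTR) = (+$46.4 billion) / 0.6172 ≈ +$75 billion.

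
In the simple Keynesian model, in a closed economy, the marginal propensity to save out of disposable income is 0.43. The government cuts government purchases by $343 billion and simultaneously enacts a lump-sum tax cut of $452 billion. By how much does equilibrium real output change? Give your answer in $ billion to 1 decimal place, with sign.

MPC = 1 − MPS = 1 − 0.43 = 0.57.
Expenditure multiplier = 1/(1 − MPC) = 1/(1 − 0.57) = 1/0.43 ≈ 2.326.
ΔG contributes k·ΔG = (−$343 billion) / 0.43 ≈ −$797.7 billion.
ΔT of −$452 billion changes first-round spending by −c·ΔT = +$257.64 billion, contributing k·(−c·ΔT) = (+$257.64 billion) / 0.43 ≈ +$599.2 billion.
Net ΔY = k(ΔG − c·ΔT) = (−$85.36 billion) / 0.43 ≈ −$198.5 billion.

−$198.5 billion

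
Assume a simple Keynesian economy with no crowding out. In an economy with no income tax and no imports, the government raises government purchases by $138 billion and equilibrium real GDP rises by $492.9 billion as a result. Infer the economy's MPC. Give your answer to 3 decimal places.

0.720

Implied spending multiplier k = ΔY/ΔG = 492.9/138 ≈ 3.5717.
Since k = 1/(1 − MPC), MPC = 1 − 1/k = 1 − ΔG/ΔY = 1 − 138/492.9 ≈ 0.720.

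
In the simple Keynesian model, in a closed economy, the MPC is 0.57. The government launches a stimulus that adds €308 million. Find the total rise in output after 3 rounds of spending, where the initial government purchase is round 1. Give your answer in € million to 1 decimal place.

Round 1 adds ΔG = €308 million; each later round is MPC = 0.57 times the previous.
After 3 rounds: 308 + 175.56 + 100.0692 = ΔG·(1 − c^3)/(1 − c) = 308 × (1 − 0.185193)/0.43 ≈ €583.6 million.

€583.6 million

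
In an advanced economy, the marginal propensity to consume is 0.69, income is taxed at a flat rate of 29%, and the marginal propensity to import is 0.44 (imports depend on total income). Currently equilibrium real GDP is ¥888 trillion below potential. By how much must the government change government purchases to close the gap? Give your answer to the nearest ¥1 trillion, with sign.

+¥844 trillion

Spending multiplier = 1/(1 − c(1−t) + m) = 1/(1 − 0.69×0.71 + 0.44) = 1/0.9501 ≈ 1.053.
Need ΔY = +¥888 trillion, so ΔG = ΔY/k = (+¥888 trillion) × 0.9501 ≈ +¥844 trillion.
The government should increase government purchases by ¥844 trillion.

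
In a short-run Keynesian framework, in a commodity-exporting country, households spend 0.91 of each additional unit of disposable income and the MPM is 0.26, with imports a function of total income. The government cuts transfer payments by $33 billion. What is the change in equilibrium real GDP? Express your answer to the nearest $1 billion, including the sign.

The transfer change shifts disposable income by −$33 billion, so first-round consumption changes by c·ΔTR = 0.91 × (−$33 billion) = −$30.03 billion.
Expenditure multiplier = 1/(1 − c + m) = 1/(1 − 0.91 + 0.26) = 1/0.35 ≈ 2.857.
The transfer multiplier is c × k = 2.6, so ΔY = k × (c·ΔTR) = (−$30.03 billion) / 0.35 ≈ −$86 billion.

−$86 billion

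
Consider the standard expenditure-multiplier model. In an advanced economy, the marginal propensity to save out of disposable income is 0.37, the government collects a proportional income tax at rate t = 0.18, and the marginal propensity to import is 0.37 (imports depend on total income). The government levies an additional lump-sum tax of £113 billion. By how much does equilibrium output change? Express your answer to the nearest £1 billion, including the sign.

−£83 billion

MPC = 1 − MPS = 1 − 0.37 = 0.63.
A lump-sum tax change of +£113 billion shifts disposable income by −£113 billion; first-round consumption changes by −c × ΔT = −0.63 × (+£113 billion) = −£71.19 billion.
Expenditure multiplier = 1/(1 − c(1−t) + m) = 1/(1 − 0.63×0.82 + 0.37) = 1/0.8534 ≈ 1.172.
The tax multiplier is −c × k ≈ −0.738, so ΔY = k × (−c·ΔT) = (−£71.19 billion) / 0.8534 ≈ −£83 billion.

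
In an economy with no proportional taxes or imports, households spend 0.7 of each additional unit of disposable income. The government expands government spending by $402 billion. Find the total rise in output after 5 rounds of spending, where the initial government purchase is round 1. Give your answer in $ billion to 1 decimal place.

$1,114.8 billion

Round 1 adds ΔG = $402 billion; each later round is MPC = 0.7 times the previous.
After 5 rounds: 402 + 281.4 + 196.98 + 137.886 + 96.5202 = ΔG·(1 − c^5)/(1 − c) = 402 × (1 − 0.16807)/0.3 ≈ $1,114.8 billion.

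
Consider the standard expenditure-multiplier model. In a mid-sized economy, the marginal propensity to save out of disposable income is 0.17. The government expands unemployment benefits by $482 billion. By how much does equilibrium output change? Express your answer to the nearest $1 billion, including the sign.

MPC = 1 − MPS = 1 − 0.17 = 0.83.
The transfer change shifts disposable income by +$482 billion, so first-round consumption changes by c·ΔTR = 0.83 × (+$482 billion) = +$400.06 billion.
Expenditure multiplier = 1/(1 − MPC) = 1/(1 − 0.83) = 1/0.17 ≈ 5.882.
The transfer multiplier is c × k ≈ 4.882, so ΔY = k × (c·ΔTR) = (+$400.06 billion) / 0.17 ≈ +$2,353 billion.

+$2,353 billion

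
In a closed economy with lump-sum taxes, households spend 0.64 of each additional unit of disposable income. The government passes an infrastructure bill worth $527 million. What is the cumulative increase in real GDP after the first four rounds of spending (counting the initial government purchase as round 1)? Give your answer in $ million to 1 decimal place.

Round 1 adds ΔG = $527 million; each later round is MPC = 0.64 times the previous.
After 4 rounds: 527 + 337.28 + 215.8592 + 138.149888 = ΔG·(1 − c^4)/(1 − c) = 527 × (1 − 0.16777216)/0.36 ≈ $1,218.3 million.

$1,218.3 million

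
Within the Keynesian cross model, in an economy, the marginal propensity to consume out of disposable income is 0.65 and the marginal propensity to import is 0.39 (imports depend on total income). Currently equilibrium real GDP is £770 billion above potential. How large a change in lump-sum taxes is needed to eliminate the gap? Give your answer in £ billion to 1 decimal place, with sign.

+£876.6 billion

Spending multiplier = 1/(1 − c + m) = 1/(1 − 0.65 + 0.39) = 1/0.74 ≈ 1.351.
Tax multiplier = −c·k = −0.65/0.74 ≈ −0.878. Need ΔY = −£770 billion, so ΔT = ΔY/(−c·k) = −(−£770 billion) × 0.74 / 0.65 ≈ +£876.6 billion.
The government should raise lump-sum taxes by £876.6 billion.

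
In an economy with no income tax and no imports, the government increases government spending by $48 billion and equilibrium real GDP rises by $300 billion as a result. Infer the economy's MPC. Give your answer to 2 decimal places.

Implied spending multiplier k = ΔY/ΔG = 300/48 = 6.25.
Since k = 1/(1 − MPC), MPC = 1 − 1/k = 1 − ΔG/ΔY = 1 − 48/300 = 0.84.

0.84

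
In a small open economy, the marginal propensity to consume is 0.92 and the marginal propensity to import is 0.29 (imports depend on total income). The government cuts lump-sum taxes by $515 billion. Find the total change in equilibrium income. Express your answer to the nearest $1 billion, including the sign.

+$1,281 billion

A lump-sum tax change of −$515 billion shifts disposable income by +$515 billion; first-round consumption changes by −c × ΔT = −0.92 × (−$515 billion) = +$473.8 billion.
Expenditure multiplier = 1/(1 − c + m) = 1/(1 − 0.92 + 0.29) = 1/0.37 ≈ 2.703.
The tax multiplier is −c × k ≈ −2.486, so ΔY = k × (−c·ΔT) = (+$473.8 billion) / 0.37 ≈ +$1,281 billion.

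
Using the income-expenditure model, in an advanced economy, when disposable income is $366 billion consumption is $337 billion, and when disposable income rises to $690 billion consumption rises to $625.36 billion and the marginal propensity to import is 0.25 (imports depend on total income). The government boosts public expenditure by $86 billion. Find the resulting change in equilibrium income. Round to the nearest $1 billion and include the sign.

+$239 billion

MPC = ΔC/ΔYd = (625.36 − 337)/(690 − 366) = 288.36/324 = 0.89.
Spending multiplier = 1/(1 − c + m) = 1/(1 − 0.89 + 0.25) = 1/0.36 ≈ 2.778.
ΔY = k × ΔG = (+$86 billion) / 0.36 ≈ +$239 billion.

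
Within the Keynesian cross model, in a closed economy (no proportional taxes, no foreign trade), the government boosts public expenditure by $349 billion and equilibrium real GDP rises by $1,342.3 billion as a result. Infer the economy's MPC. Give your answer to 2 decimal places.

0.74

Implied spending multiplier k = ΔY/ΔG = 1,342.3/349 ≈ 3.8461.
Since k = 1/(1 − MPC), MPC = 1 − 1/k = 1 − ΔG/ΔY = 1 − 349/1,342.3 ≈ 0.74.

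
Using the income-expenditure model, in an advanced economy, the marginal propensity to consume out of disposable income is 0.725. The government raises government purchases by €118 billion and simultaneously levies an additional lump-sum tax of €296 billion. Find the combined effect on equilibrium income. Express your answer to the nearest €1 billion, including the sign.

Expenditure multiplier = 1/(1 − MPC) = 1/(1 − 0.725) = 1/0.275 ≈ 3.636.
ΔG contributes k·ΔG = (+€118 billion) / 0.275 ≈ +€429.1 billion.
ΔT of +€296 billion changes first-round spending by −c·ΔT = −€214.6 billion, contributing k·(−c·ΔT) = (−€214.6 billion) / 0.275 ≈ −€780.4 billion.
Net ΔY = k(ΔG − c·ΔT) = (−€96.6 billion) / 0.275 ≈ −€351 billion.

−€351 billion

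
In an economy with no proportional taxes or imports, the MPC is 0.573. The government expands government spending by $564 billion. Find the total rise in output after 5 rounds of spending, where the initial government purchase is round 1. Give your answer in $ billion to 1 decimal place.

Round 1 adds ΔG = $564 billion; each later round is MPC = 0.573 times the previous.
After 5 rounds: 564 + 323.172 + 185.177556 + 106.106739588 + 60.799161783924 = ΔG·(1 − c^5)/(1 − c) = 564 × (1 − 0.061769361174093)/0.427 ≈ $1,239.3 billion.

$1,239.3 billion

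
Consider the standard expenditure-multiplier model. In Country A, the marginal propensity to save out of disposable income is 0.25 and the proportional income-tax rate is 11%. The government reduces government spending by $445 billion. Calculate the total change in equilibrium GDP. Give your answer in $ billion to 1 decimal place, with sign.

MPC = 1 − MPS = 1 − 0.25 = 0.75.
Expenditure multiplier = 1/(1 − c(1−t)) = 1/(1 − 0.75×0.89) = 1/0.3325 ≈ 3.008.
ΔY = k × ΔG = (−$445 billion) / 0.3325 ≈ −$1,338.3 billion.

−$1,338.3 billion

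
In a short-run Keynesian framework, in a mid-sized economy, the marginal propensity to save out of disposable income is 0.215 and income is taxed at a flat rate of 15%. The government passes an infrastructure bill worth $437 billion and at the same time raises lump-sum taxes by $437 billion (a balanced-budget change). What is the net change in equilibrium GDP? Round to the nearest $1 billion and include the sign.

MPC = 1 − MPS = 1 − 0.215 = 0.785.
Expenditure multiplier = 1/(1 − c(1−t)) = 1/(1 − 0.785×0.85) = 1/0.33275 ≈ 3.005.
ΔG contributes k·ΔG = (+$437 billion) / 0.33275 ≈ +$1,313.3 billion.
ΔT of +$437 billion changes first-round spending by −c·ΔT = −$343.045 billion, contributing k·(−c·ΔT) = (−$343.045 billion) / 0.33275 ≈ −$1,030.9 billion.
Net ΔY = k(ΔG − c·ΔT) = (+$93.955 billion) / 0.33275 ≈ +$282 billion.

+$282 billion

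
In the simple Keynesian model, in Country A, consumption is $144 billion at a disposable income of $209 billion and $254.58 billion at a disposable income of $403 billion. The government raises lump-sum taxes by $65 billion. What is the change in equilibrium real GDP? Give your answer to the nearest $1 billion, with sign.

−$86 billion

MPC = ΔC/ΔYd = (254.58 − 144)/(403 − 209) = 110.58/194 = 0.57.
A lump-sum tax change of +$65 billion shifts disposable income by −$65 billion; first-round consumption changes by −c × ΔT = −0.57 × (+$65 billion) = −$37.05 billion.
Expenditure multiplier = 1/(1 − MPC) = 1/(1 − 0.57) = 1/0.43 ≈ 2.326.
The tax multiplier is −c × k ≈ −1.326, so ΔY = k × (−c·ΔT) = (−$37.05 billion) / 0.43 ≈ −$86 billion.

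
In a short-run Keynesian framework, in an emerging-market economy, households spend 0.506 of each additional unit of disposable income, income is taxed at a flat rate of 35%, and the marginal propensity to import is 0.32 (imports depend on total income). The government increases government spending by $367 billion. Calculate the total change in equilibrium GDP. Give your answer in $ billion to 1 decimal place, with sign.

+$370.3 billion

Expenditure multiplier = 1/(1 − c(1−t) + m) = 1/(1 − 0.506×0.65 + 0.32) = 1/0.9911 ≈ 1.009.
ΔY = k × ΔG = (+$367 billion) / 0.9911 ≈ +$370.3 billion.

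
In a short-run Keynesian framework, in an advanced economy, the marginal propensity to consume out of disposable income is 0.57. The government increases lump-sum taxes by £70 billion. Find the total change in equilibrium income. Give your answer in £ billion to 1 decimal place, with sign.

−£92.8 billion

A lump-sum tax change of +£70 billion shifts disposable income by −£70 billion; first-round consumption changes by −c × ΔT = −0.57 × (+£70 billion) = −£39.9 billion.
Expenditure multiplier = 1/(1 − MPC) = 1/(1 − 0.57) = 1/0.43 ≈ 2.326.
The tax multiplier is −c × k ≈ −1.326, so ΔY = k × (−c·ΔT) = (−£39.9 billion) / 0.43 ≈ −£92.8 billion.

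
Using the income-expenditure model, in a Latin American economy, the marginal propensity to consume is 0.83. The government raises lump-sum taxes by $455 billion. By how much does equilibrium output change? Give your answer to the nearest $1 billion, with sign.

A lump-sum tax change of +$455 billion shifts disposable income by −$455 billion; first-round consumption changes by −c × ΔT = −0.83 × (+$455 billion) = −$377.65 billion.
Expenditure multiplier = 1/(1 − MPC) = 1/(1 − 0.83) = 1/0.17 ≈ 5.882.
The tax multiplier is −c × k ≈ −4.882, so ΔY = k × (−c·ΔT) = (−$377.65 billion) / 0.17 ≈ −$2,221 billion.

−$2,221 billion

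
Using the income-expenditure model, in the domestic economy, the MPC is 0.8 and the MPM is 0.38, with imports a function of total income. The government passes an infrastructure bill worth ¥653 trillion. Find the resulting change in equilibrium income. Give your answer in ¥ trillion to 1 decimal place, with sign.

+¥1,125.9 trillion

Spending multiplier = 1/(1 − c + m) = 1/(1 − 0.8 + 0.38) = 1/0.58 ≈ 1.724.
ΔY = k × ΔG = (+¥653 trillion) / 0.58 ≈ +¥1,125.9 trillion.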